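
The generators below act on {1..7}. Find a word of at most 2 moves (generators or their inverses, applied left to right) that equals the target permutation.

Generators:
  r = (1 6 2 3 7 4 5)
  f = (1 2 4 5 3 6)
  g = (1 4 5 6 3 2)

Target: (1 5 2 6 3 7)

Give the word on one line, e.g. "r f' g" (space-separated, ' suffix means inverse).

r g'

  after r: (1 6 2 3 7 4 5)
  after g': (1 5 2 6 3 7)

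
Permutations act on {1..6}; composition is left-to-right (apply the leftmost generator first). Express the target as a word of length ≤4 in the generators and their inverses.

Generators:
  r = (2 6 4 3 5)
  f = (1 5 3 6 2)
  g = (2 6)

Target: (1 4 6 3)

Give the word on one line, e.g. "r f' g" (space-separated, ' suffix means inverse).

  after f': (1 2 6 3 5)
  after g: (1 6 3 5)
  after f': (1 3)(2 6 5)
  after r': (1 4 6 3)

f' g f' r'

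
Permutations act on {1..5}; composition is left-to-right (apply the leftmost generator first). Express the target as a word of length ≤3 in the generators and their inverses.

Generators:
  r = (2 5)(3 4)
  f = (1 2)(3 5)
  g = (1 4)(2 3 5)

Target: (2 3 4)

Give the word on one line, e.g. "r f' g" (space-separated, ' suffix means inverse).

  after r: (2 5)(3 4)
  after g: (1 4 5 3)
  after g: (2 3 4)

r g g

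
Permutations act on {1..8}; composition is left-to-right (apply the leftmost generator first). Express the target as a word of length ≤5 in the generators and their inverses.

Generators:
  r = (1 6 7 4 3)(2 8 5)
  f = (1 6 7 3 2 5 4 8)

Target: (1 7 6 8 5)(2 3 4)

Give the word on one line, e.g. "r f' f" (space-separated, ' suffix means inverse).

  after f: (1 6 7 3 2 5 4 8)
  after r': (2 8 3 5 7 4)
  after r': (1 3 8 4 5 6)
  after f': (1 7 6 8 5)(2 3 4)

f r' r' f'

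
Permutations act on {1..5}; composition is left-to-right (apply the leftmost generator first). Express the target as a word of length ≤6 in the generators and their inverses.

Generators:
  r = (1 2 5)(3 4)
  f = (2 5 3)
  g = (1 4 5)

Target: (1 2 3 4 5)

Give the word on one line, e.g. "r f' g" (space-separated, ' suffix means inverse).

f' g' r r

  after f': (2 3 5)
  after g': (1 5 2 3 4)
  after r: (2 4)
  after r: (1 2 3 4 5)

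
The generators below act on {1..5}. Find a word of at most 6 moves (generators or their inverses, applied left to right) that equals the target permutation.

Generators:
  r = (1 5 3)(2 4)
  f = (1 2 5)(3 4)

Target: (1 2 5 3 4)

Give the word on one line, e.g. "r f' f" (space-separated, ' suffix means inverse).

r r f' r

  after r: (1 5 3)(2 4)
  after r: (1 3 5)
  after f': (1 4 3 2)
  after r: (1 2 5 3 4)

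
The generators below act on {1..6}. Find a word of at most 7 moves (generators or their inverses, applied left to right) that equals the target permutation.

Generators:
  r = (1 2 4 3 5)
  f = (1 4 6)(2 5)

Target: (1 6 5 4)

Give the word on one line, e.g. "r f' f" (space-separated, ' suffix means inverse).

r f f r' f'

  after r: (1 2 4 3 5)
  after f: (1 5 4 3 2 6)
  after f: (1 2)(3 5 6 4)
  after r': (2 5 6)
  after f': (1 6 5 4)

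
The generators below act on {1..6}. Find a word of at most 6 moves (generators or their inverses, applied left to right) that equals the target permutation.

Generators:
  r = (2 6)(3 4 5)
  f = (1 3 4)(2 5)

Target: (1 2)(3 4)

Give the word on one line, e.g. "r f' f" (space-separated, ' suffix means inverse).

  after f: (1 3 4)(2 5)
  after r: (1 4)(2 3 5 6)
  after r: (1 5 2 4)
  after f: (1 2)(3 4)

f r r f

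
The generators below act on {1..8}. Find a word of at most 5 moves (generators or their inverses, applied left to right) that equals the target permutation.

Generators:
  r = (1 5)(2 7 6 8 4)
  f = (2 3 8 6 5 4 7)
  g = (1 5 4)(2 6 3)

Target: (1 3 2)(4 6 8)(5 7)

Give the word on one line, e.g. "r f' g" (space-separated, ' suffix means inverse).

  after g: (1 5 4)(2 6 3)
  after f: (1 4)(2 5 7)(6 8)
  after r': (1 8 7 4 5 2)
  after f': (1 3 2)(4 6 8)(5 7)

g f r' f'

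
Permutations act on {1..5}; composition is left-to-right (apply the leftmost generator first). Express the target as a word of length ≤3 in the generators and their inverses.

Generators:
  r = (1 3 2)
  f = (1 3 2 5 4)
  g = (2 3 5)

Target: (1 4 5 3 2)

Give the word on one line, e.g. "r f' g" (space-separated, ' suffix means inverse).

  after f': (1 4 5 2 3)
  after r: (1 4 5)
  after r: (1 4 5 3 2)

f' r r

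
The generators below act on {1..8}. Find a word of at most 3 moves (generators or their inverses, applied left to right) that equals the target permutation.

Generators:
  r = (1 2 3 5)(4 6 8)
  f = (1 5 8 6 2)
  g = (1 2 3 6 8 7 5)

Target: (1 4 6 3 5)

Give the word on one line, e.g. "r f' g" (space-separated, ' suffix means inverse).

  after r: (1 2 3 5)(4 6 8)
  after f': (1 6 5 2 3)(4 8)
  after r': (1 4 6 3 5)

r f' r'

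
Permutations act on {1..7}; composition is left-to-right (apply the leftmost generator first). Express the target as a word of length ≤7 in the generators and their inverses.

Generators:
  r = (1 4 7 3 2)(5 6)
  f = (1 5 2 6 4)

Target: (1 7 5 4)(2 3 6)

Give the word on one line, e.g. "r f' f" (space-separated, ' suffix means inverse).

f' r r f r'

  after f': (1 4 6 2 5)
  after r: (1 7 3 2 6)(4 5)
  after r: (1 3)(2 5 7)(4 6)
  after f: (1 3 5 7 6)
  after r': (1 7 5 4)(2 3 6)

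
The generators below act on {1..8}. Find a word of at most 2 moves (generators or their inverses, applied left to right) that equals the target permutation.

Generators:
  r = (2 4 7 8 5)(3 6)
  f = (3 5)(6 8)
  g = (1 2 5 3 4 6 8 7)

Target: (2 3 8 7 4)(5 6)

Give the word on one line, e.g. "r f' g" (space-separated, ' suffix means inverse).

r' f'

  after r': (2 5 8 7 4)(3 6)
  after f': (2 3 8 7 4)(5 6)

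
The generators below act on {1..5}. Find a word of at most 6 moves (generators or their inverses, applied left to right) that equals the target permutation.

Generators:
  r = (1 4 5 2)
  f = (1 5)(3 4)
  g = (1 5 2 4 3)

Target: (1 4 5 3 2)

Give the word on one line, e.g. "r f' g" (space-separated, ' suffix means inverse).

f' r' g r' g'

  after f': (1 5)(3 4)
  after r': (1 4 3)(2 5)
  after g: (1 3 5 4)
  after r': (1 3 4 2 5)
  after g': (1 4 5 3 2)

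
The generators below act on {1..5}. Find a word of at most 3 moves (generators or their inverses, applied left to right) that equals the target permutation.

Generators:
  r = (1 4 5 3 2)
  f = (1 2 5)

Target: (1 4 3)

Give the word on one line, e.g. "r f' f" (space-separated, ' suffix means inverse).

  after r': (1 2 3 5 4)
  after f': (2 3)(4 5)
  after r: (1 4 3)

r' f' r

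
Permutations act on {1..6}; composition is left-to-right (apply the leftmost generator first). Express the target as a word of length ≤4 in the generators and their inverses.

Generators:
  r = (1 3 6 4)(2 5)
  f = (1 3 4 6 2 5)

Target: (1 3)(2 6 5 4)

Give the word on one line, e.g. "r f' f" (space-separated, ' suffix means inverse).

  after f: (1 3 4 6 2 5)
  after f: (1 4 2)(3 6 5)
  after r: (2 3 4 5 6)
  after r: (1 3)(2 6 5 4)

f f r r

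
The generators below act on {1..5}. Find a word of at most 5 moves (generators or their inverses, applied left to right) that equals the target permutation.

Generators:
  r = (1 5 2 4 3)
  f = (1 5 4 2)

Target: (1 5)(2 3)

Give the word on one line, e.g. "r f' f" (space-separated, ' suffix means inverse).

  after r': (1 3 4 2 5)
  after f': (1 3 5 2)
  after r': (1 4 2 3)
  after f': (1 5)(2 3)

r' f' r' f'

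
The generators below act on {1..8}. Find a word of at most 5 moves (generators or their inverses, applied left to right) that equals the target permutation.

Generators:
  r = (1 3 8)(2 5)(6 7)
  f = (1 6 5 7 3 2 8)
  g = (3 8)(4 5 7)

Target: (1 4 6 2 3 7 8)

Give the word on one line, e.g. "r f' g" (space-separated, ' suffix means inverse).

f g f g' f'

  after f: (1 6 5 7 3 2 8)
  after g: (1 6 7 8)(2 3)(4 5)
  after f: (1 5 4 7)(3 8 6)
  after g': (1 4 5 7)(6 8)
  after f': (1 4 6 2 3 7 8)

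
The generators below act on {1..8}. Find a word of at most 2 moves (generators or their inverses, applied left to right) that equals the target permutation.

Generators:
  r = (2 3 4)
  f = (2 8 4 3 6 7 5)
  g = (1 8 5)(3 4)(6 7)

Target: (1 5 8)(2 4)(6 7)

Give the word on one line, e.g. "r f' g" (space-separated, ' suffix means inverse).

g' r'

  after g': (1 5 8)(3 4)(6 7)
  after r': (1 5 8)(2 4)(6 7)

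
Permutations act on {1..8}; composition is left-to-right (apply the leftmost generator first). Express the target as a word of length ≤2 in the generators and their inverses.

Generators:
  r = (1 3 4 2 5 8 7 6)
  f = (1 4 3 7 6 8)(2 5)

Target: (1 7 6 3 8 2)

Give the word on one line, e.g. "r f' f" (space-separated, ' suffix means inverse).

  after r': (1 6 7 8 5 2 4 3)
  after f': (1 7 6 3 8 2)

r' f'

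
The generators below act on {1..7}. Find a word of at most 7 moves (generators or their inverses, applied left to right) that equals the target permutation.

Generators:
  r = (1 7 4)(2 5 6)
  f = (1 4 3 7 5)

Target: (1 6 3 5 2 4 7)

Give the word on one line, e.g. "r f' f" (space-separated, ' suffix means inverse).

  after r: (1 7 4)(2 5 6)
  after f: (1 5 6 2)(3 7)
  after r: (1 6 5 2 7 3 4)
  after f': (1 6 7 4 5 2 3)
  after f': (1 6 3 5 2 4 7)

r f r f' f'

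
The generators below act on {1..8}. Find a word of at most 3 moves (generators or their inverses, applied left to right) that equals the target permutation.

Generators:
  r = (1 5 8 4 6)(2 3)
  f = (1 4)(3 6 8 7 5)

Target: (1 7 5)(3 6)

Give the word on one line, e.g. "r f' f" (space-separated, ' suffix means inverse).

  after r: (1 5 8 4 6)(2 3)
  after r: (1 8 6 5 4)
  after f: (1 7 5)(3 6)

r r f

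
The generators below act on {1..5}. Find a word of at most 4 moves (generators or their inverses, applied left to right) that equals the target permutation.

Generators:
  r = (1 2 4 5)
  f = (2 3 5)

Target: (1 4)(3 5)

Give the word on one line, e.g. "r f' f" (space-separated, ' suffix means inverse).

r' r' f

  after r': (1 5 4 2)
  after r': (1 4)(2 5)
  after f: (1 4)(3 5)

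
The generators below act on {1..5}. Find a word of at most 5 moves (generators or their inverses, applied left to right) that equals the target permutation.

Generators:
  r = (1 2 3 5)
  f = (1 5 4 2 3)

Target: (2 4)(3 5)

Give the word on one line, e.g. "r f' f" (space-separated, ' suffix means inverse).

  after f': (1 3 2 4 5)
  after r: (1 5 2 4)
  after r: (2 4)(3 5)

f' r r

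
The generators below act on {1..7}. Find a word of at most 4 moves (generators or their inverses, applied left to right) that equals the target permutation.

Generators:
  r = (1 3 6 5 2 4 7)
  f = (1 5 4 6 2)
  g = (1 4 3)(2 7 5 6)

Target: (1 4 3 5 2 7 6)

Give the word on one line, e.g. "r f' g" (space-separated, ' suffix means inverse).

r' f' r'

  after r': (1 7 4 2 5 6 3)
  after f': (1 7 5 4 6 3 2)
  after r': (1 4 3 5 2 7 6)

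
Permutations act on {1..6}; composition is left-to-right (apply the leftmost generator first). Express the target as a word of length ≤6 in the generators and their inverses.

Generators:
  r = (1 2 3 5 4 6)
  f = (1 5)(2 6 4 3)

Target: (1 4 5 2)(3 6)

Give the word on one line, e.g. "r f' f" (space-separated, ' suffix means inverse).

f' r' r' f' f'

  after f': (1 5)(2 3 4 6)
  after r': (1 3 5 6)
  after r': (1 2)(4 5)
  after f': (1 3 4)(2 5 6)
  after f': (1 4 5 2)(3 6)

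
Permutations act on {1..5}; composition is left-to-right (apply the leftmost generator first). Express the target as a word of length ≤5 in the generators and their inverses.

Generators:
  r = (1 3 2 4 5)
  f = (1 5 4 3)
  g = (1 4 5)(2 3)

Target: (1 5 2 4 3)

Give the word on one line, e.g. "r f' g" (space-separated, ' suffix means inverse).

r' r' f' r' g

  after r': (1 5 4 2 3)
  after r': (1 4 3 5 2)
  after f': (1 5 2 3)
  after r': (1 4 2)(3 5)
  after g: (1 5 2 4 3)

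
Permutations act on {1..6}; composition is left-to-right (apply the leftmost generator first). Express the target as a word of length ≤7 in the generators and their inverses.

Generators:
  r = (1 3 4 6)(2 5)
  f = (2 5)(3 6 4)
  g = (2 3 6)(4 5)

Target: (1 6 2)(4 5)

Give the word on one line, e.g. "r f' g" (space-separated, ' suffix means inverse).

r' f' g r' f'

  after r': (1 6 4 3)(2 5)
  after f': (1 3)
  after g: (1 6 2 3)(4 5)
  after r': (1 4 2)(3 6 5)
  after f': (1 6 2)(4 5)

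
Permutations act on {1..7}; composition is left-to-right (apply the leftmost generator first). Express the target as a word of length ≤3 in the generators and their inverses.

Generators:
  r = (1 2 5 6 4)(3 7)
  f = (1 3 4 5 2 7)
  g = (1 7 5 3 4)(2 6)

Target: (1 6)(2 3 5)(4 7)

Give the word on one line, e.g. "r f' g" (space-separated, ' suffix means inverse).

r g

  after r: (1 2 5 6 4)(3 7)
  after g: (1 6)(2 3 5)(4 7)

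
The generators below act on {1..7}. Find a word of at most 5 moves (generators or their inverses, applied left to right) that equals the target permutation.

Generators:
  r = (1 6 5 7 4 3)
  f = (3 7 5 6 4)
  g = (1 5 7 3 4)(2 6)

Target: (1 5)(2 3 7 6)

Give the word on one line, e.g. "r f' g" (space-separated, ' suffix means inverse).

  after r: (1 6 5 7 4 3)
  after f: (1 4 7 3)
  after g': (1 3 4 5)(2 6)
  after f: (1 7 5)(2 4 6)
  after f: (1 5)(2 3 7 6)

r f g' f f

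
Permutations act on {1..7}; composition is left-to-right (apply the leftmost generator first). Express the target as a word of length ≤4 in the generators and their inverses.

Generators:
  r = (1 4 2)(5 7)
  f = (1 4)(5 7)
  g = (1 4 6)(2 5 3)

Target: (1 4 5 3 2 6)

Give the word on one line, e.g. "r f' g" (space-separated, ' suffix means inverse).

  after r: (1 4 2)(5 7)
  after f: (2 4)
  after g: (1 4 5 3 2 6)

r f g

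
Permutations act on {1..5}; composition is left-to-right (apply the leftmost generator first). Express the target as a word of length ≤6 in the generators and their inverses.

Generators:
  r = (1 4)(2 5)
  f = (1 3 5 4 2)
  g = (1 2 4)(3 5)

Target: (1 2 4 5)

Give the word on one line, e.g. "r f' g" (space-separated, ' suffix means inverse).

r' f' r' f' g'

  after r': (1 4)(2 5)
  after f': (1 5 4 2 3)
  after r': (1 2 3 4 5)
  after f': (1 4 3 5 2)
  after g': (1 2 4 5)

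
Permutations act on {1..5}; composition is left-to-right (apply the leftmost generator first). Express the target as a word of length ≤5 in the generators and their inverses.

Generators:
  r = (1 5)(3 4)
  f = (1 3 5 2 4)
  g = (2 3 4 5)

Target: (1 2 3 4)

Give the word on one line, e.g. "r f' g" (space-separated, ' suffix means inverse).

f' g f r'

  after f': (1 4 2 5 3)
  after g: (1 5 4 3)
  after f: (1 2 4 5)
  after r': (1 2 3 4)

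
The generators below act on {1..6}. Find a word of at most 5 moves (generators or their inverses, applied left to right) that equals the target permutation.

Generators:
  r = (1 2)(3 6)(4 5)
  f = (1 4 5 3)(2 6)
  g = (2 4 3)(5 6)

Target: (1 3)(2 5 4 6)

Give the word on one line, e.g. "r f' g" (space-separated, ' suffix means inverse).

r f r

  after r: (1 2)(3 6)(4 5)
  after f: (1 6)(2 4 3)
  after r: (1 3)(2 5 4 6)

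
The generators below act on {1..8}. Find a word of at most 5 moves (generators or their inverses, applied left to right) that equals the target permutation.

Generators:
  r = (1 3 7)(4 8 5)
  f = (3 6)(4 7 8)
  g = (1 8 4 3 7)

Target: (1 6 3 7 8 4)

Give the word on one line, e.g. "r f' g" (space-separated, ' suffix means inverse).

g' g' f'

  after g': (1 7 3 4 8)
  after g': (1 3 8 7 4)
  after f': (1 6 3 7 8 4)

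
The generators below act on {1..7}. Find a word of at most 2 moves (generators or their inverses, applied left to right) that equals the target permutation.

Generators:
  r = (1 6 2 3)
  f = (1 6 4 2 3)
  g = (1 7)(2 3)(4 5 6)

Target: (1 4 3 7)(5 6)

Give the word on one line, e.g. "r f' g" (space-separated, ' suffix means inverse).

  after f: (1 6 4 2 3)
  after g: (1 4 3 7)(5 6)

f g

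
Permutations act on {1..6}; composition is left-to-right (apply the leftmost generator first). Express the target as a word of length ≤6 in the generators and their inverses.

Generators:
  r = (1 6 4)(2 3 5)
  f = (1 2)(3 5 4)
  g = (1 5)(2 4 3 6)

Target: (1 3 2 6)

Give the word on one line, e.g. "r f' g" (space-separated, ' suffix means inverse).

r r g r f'

  after r: (1 6 4)(2 3 5)
  after r: (1 4 6)(2 5 3)
  after g: (1 3 4 2)(5 6)
  after r: (1 5 4 3)(2 6)
  after f': (1 3 2 6)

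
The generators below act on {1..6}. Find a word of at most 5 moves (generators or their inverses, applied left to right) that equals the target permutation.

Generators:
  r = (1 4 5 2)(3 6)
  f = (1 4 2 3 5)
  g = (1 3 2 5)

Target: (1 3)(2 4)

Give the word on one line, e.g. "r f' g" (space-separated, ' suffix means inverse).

f' g g

  after f': (1 5 3 2 4)
  after g: (2 4 3 5)
  after g: (1 3)(2 4)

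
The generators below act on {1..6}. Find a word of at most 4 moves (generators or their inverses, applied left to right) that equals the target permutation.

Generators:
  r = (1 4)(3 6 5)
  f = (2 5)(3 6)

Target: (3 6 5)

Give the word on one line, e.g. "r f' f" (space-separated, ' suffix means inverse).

r' r'

  after r': (1 4)(3 5 6)
  after r': (3 6 5)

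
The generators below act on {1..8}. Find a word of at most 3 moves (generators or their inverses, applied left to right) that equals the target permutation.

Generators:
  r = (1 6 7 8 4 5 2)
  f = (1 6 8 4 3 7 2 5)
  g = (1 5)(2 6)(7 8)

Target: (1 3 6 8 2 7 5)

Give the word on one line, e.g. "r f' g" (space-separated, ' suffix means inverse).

f r f'

  after f: (1 6 8 4 3 7 2 5)
  after r: (1 7)(3 8 5 6 4)
  after f': (1 3 6 8 2 7 5)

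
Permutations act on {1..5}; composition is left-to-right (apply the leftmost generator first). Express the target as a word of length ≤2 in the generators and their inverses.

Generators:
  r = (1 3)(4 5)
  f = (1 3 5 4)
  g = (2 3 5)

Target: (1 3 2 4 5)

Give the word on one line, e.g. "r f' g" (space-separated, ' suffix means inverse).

  after g': (2 5 3)
  after r': (1 3 2 4 5)

g' r'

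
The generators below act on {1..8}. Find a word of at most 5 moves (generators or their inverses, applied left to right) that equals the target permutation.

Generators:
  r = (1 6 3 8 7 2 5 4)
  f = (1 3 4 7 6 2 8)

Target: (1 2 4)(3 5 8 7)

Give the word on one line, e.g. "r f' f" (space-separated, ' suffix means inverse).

  after f: (1 3 4 7 6 2 8)
  after r': (1 6 7)(2 3 5)(4 8)
  after f: (1 2 4)(3 5 8 7)

f r' f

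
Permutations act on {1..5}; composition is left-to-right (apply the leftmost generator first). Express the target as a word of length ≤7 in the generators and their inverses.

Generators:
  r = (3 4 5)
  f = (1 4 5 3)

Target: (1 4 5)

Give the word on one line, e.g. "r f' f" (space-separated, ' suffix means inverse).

r' f r' f' r'

  after r': (3 5 4)
  after f: (1 4)
  after r': (1 3 5 4)
  after f': (1 5)(3 4)
  after r': (1 4 5)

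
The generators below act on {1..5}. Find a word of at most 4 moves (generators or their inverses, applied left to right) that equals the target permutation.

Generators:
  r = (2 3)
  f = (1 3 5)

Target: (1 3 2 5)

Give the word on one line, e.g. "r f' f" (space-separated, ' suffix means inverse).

r f

  after r: (2 3)
  after f: (1 3 2 5)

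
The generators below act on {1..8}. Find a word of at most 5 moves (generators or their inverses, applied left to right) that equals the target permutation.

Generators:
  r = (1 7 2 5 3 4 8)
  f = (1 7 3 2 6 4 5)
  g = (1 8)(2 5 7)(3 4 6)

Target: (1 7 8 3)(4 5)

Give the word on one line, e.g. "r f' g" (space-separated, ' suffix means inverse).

g' g' r f' r

  after g': (1 8)(2 7 5)(3 6 4)
  after g': (2 5 7)(3 4 6)
  after r: (1 7 5 2 3 8)(4 6)
  after f': (2 7 4)(3 8 5)
  after r: (1 7 8 3)(4 5)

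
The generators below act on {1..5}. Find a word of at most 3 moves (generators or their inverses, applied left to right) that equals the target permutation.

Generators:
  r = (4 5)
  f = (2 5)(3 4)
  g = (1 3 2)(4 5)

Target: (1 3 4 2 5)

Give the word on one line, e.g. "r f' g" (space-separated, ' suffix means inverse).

f' g r'

  after f': (2 5)(3 4)
  after g: (1 3 5)(2 4)
  after r': (1 3 4 2 5)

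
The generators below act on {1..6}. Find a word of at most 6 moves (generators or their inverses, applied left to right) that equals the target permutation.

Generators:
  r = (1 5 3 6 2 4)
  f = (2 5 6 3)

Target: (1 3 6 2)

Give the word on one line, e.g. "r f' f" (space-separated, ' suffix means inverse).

  after f': (2 3 6 5)
  after f': (2 6)(3 5)
  after r: (1 5 6 4)
  after f: (1 6 4)(2 5 3)
  after r': (1 3 6 2)

f' f' r f r'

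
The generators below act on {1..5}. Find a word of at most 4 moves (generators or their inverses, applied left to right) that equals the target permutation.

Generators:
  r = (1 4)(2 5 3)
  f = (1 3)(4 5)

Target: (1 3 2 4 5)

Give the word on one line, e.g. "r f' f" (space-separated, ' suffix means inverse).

r' r' f'

  after r': (1 4)(2 3 5)
  after r': (2 5 3)
  after f': (1 3 2 4 5)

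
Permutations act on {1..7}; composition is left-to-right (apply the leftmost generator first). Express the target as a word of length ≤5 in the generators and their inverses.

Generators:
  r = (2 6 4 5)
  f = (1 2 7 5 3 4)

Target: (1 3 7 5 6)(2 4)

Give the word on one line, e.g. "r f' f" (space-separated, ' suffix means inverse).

  after f': (1 4 3 5 7 2)
  after r: (1 5 7 6 4 3 2)
  after f: (1 3 7 6)
  after r': (1 3 7 2 5 4 6)
  after r': (1 3 7 5 6)(2 4)

f' r f r' r'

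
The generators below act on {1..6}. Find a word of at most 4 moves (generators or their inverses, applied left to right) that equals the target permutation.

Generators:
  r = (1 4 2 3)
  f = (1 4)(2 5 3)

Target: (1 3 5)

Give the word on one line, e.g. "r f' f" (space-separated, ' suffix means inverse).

r' f' r' f

  after r': (1 3 2 4)
  after f': (1 5 2)
  after r': (1 5 4)(2 3)
  after f: (1 3 5)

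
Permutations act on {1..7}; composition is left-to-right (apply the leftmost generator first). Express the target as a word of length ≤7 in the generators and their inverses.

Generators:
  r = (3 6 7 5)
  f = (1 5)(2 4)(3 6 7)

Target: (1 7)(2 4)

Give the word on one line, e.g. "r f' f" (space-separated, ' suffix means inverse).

  after r: (3 6 7 5)
  after f: (1 5 6 3 7)(2 4)
  after f: (5 7)
  after f: (1 5 3 6 7)(2 4)
  after r': (1 7)(2 4)

r f f f r'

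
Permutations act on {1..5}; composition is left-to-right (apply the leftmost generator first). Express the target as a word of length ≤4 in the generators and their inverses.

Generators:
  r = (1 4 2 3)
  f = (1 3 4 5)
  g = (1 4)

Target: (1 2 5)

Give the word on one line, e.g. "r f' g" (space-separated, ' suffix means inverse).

  after r': (1 3 2 4)
  after f: (1 4 3 2 5)
  after r: (1 2 5 4)
  after g: (1 2 5)

r' f r g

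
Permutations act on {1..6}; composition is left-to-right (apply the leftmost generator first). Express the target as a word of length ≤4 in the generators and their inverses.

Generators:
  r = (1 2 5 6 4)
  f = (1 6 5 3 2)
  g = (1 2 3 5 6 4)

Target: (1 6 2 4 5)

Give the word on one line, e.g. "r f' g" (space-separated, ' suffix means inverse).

r' r'

  after r': (1 4 6 5 2)
  after r': (1 6 2 4 5)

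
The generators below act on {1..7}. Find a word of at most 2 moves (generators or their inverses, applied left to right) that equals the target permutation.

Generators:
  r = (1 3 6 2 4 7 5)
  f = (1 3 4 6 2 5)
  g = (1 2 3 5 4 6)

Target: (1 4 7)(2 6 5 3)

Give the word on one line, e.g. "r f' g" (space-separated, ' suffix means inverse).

r f

  after r: (1 3 6 2 4 7 5)
  after f: (1 4 7)(2 6 5 3)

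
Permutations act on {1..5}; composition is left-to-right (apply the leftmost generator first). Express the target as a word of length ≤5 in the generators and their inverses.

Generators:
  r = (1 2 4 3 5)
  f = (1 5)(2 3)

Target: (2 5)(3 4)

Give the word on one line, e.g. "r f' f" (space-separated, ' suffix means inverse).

f r f' f'

  after f: (1 5)(2 3)
  after r: (2 5)(3 4)
  after f': (1 5 3 4 2)
  after f': (2 5)(3 4)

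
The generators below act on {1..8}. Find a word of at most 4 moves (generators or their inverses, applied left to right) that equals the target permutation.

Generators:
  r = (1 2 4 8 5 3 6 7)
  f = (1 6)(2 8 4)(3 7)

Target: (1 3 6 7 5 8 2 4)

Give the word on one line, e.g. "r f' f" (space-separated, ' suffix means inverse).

f r'

  after f: (1 6)(2 8 4)(3 7)
  after r': (1 3 6 7 5 8 2 4)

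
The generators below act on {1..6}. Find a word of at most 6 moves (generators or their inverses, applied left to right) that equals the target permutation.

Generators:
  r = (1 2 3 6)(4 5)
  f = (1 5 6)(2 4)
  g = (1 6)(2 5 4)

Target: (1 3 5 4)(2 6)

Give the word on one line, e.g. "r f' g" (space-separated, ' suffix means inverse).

  after r': (1 6 3 2)(4 5)
  after r': (1 3)(2 6)
  after g': (1 3 6 4 5 2)
  after f': (1 3 5 4)(2 6)

r' r' g' f'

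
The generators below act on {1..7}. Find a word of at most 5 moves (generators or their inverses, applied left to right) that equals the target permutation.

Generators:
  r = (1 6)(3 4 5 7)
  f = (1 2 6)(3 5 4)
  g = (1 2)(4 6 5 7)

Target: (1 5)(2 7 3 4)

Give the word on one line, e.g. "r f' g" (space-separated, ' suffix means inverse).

g' r' g' r g

  after g': (1 2)(4 7 5 6)
  after r': (1 2 6 3 7 4 5)
  after g': (2 4 6 3 5)
  after r: (1 6 4)(2 5)(3 7)
  after g: (1 5)(2 7 3 4)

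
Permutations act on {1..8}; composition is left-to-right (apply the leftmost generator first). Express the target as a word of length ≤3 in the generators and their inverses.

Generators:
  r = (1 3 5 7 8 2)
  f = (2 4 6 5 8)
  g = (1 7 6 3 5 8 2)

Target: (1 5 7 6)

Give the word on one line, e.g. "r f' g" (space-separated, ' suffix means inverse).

g r'

  after g: (1 7 6 3 5 8 2)
  after r': (1 5 7 6)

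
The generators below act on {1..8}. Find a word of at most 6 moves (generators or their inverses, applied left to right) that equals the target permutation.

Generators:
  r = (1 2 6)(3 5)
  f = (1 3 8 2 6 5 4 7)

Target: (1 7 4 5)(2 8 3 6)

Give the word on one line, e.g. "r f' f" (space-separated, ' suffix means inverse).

r' r' r' f'

  after r': (1 6 2)(3 5)
  after r': (1 2 6)
  after r': (3 5)
  after f': (1 7 4 5)(2 8 3 6)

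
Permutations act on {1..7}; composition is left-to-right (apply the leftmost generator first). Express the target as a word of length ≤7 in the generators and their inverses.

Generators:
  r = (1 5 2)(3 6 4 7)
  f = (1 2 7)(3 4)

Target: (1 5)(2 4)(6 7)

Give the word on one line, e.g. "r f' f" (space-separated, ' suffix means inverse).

r f' r r r

  after r: (1 5 2)(3 6 4 7)
  after f': (1 5)(2 7 4)(3 6)
  after r: (1 2 3 4)
  after r: (2 6 4 5)(3 7)
  after r: (1 5)(2 4)(6 7)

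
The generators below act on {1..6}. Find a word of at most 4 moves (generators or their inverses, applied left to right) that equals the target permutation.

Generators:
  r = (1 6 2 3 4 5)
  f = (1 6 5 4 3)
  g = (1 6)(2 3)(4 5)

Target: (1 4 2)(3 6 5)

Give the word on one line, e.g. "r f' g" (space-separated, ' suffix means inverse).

  after r': (1 5 4 3 2 6)
  after r': (1 4 2)(3 6 5)

r' r'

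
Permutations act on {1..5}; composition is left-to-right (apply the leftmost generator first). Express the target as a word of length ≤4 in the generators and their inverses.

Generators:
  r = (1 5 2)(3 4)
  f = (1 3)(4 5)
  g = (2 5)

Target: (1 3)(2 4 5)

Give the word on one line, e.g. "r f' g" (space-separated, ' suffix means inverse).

g f'

  after g: (2 5)
  after f': (1 3)(2 4 5)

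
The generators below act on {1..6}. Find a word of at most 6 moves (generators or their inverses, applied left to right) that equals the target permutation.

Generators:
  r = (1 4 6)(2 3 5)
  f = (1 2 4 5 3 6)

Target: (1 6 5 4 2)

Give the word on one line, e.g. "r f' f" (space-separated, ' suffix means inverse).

f r' f' r

  after f: (1 2 4 5 3 6)
  after r': (1 5 2)(3 4)
  after f': (1 4 5)(2 6 3)
  after r: (1 6 5 4 2)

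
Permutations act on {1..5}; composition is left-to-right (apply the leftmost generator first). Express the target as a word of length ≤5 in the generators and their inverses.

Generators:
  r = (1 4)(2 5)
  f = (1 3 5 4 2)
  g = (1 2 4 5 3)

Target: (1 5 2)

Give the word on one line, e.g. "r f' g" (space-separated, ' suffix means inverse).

g f' r f' r'

  after g: (1 2 4 5 3)
  after f': (1 4 3 2 5)
  after r: (3 5 4)
  after f': (1 2 4)
  after r': (1 5 2)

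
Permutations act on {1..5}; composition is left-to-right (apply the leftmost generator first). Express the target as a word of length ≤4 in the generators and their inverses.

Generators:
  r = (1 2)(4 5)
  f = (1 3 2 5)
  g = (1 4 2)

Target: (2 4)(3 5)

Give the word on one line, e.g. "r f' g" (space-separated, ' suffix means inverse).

f r' f'

  after f: (1 3 2 5)
  after r': (1 3)(2 4 5)
  after f': (2 4)(3 5)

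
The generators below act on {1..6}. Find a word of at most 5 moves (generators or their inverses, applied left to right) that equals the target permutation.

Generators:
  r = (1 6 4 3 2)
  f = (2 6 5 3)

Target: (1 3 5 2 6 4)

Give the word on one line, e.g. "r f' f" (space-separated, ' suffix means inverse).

f' r' r'

  after f': (2 3 5 6)
  after r': (1 2 4 6 3 5)
  after r': (1 3 5 2 6 4)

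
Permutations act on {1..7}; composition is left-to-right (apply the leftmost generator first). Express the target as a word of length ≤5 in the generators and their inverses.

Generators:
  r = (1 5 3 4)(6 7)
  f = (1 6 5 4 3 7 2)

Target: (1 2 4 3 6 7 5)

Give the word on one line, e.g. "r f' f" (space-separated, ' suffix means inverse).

r' f r r f'

  after r': (1 4 3 5)(6 7)
  after f: (1 3 4 7 5 6 2)
  after r: (1 4 6 2 5 7 3)
  after r: (2 3 5 6)(4 7)
  after f': (1 2 4 3 6 7 5)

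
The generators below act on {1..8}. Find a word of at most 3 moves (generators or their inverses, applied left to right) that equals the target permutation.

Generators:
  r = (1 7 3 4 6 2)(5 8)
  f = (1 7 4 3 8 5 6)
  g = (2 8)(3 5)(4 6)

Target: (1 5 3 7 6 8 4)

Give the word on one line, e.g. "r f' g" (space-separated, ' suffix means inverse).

f' f'

  after f': (1 6 5 8 3 4 7)
  after f': (1 5 3 7 6 8 4)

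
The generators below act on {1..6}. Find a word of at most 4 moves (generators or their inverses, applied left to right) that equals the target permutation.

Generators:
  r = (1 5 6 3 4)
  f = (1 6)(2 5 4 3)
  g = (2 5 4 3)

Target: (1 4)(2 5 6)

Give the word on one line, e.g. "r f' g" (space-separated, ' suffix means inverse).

r g

  after r: (1 5 6 3 4)
  after g: (1 4)(2 5 6)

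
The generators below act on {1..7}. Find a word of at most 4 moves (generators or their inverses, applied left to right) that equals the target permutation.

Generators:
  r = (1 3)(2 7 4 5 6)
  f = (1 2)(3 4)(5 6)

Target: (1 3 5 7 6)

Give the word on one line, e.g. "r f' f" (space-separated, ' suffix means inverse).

f' r r f

  after f': (1 2)(3 4)(5 6)
  after r: (1 7 4)(2 3 5)
  after r: (1 4 3 6 2)(5 7)
  after f: (1 3 5 7 6)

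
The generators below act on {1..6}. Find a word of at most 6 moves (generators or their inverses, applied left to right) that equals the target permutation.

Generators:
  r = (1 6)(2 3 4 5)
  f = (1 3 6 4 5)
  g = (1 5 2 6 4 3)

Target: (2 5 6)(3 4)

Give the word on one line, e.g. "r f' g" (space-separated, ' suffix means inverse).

f f r' f g

  after f: (1 3 6 4 5)
  after f: (1 6 5 3 4)
  after r': (2 5)(4 6)
  after f: (1 3 6 5 2)
  after g: (2 5 6)(3 4)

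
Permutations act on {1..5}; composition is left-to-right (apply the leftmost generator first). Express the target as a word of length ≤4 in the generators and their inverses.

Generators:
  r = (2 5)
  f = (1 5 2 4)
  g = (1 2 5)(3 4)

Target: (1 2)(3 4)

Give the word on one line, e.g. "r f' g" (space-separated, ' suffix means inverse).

  after g': (1 5 2)(3 4)
  after r': (1 2)(3 4)

g' r'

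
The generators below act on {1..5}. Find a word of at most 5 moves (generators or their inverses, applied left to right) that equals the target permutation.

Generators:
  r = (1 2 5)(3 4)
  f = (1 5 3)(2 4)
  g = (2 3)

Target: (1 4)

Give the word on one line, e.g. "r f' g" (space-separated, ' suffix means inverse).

g' r f g' g'

  after g': (2 3)
  after r: (1 2 4 3 5)
  after f: (1 4)
  after g': (1 4)(2 3)
  after g': (1 4)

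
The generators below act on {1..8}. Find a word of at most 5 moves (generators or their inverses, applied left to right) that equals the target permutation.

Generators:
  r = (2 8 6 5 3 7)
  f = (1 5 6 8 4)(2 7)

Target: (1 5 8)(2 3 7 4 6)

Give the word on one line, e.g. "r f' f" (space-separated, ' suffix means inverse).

f r f r'

  after f: (1 5 6 8 4)(2 7)
  after r: (1 3 7 8 4)
  after f: (1 3 2 7 4 5 6 8)
  after r': (1 5 8)(2 3 7 4 6)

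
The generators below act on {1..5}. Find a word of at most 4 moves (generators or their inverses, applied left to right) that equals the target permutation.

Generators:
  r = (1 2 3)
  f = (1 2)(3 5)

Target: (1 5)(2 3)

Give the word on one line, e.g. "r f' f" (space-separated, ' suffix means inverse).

f r f' r'

  after f: (1 2)(3 5)
  after r: (1 3 5)
  after f': (1 5 2)
  after r': (1 5)(2 3)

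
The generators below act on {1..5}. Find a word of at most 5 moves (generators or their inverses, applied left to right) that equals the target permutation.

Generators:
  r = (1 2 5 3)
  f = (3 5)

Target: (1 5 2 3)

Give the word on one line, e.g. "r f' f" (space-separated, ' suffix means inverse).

  after f: (3 5)
  after r: (1 2 5)
  after r: (1 5 2 3)

f r r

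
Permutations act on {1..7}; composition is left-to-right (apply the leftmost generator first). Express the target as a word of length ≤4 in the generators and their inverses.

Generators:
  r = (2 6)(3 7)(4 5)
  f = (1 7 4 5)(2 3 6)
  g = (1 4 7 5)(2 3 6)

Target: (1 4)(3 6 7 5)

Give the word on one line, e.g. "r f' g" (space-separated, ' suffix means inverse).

  after g': (1 5 7 4)(2 6 3)
  after r: (1 4)(3 6 7 5)

g' r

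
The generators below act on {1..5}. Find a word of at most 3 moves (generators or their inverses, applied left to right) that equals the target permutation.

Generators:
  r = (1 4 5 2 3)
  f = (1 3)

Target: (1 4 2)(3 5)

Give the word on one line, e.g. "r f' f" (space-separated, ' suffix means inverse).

  after f: (1 3)
  after r: (2 3 4 5)
  after r: (1 4 2)(3 5)

f r r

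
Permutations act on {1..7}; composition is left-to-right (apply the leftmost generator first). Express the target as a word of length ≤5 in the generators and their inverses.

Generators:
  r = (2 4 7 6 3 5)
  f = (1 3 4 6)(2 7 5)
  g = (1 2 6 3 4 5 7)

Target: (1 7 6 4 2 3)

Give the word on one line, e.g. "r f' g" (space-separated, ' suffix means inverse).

  after r': (2 5 3 6 7 4)
  after g: (1 2 7 5 4 6)
  after f: (1 7 2 5 6 3 4)
  after g': (1 5 2 4 7)
  after f': (1 7 6 4 2 3)

r' g f g' f'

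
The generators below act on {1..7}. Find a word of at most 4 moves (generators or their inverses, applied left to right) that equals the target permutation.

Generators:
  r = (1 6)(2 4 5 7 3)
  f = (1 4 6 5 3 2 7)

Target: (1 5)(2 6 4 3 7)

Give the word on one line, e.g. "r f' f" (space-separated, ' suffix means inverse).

  after r: (1 6)(2 4 5 7 3)
  after f: (1 5)(2 6 4 3 7)

r f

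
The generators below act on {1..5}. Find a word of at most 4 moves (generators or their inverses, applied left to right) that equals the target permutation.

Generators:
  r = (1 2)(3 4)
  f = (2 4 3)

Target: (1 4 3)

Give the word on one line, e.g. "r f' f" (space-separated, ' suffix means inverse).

  after r': (1 2)(3 4)
  after f': (1 3 2)
  after r': (1 4 3)

r' f' r'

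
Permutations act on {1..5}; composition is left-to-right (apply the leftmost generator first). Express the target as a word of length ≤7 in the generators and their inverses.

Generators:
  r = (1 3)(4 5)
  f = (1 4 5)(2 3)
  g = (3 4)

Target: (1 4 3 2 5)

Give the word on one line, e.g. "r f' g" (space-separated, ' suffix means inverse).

  after f': (1 5 4)(2 3)
  after r: (1 4 3 2)
  after r: (1 5 4)(2 3)
  after g': (1 5 3 2 4)
  after r': (1 4 3 2 5)

f' r r g' r'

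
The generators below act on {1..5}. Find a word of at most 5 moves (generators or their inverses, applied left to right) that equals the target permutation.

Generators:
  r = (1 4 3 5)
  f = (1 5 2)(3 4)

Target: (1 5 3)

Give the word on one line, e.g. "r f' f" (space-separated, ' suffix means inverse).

  after f: (1 5 2)(3 4)
  after f: (1 2 5)
  after f: (3 4)
  after r': (1 5 3)

f f f r'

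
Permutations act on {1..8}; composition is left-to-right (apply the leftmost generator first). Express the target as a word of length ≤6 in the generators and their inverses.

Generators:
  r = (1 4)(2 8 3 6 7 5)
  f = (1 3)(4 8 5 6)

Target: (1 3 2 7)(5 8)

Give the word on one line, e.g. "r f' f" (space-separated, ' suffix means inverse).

  after f: (1 3)(4 8 5 6)
  after f: (4 5)(6 8)
  after r': (1 4 7 6 2 5)(3 8)
  after r': (2 7 3)(4 6 5)
  after f: (1 3 2 7)(5 8)

f f r' r' f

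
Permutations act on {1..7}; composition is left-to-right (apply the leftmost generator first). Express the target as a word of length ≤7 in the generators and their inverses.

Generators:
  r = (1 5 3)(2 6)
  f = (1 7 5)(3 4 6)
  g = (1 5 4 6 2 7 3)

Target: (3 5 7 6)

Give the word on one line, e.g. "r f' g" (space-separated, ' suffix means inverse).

g r g' f f

  after g: (1 5 4 6 2 7 3)
  after r: (1 3 5 4 2 7)
  after g': (1 7 3)(4 6)
  after f: (1 5)(3 7 4)
  after f: (3 5 7 6)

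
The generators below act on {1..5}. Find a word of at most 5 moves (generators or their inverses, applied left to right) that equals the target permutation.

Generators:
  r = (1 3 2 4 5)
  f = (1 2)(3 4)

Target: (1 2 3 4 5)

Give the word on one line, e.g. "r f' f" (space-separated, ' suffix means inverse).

  after r: (1 3 2 4 5)
  after r: (1 2 5 3 4)
  after f': (2 5 4)
  after r: (1 3 2)
  after r: (1 2 3 4 5)

r r f' r r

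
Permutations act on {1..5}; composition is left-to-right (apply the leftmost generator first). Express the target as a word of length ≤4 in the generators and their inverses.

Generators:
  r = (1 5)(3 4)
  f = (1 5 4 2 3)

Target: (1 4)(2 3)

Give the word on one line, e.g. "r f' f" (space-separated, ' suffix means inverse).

  after f': (1 3 2 4 5)
  after r': (1 4)(2 3)

f' r'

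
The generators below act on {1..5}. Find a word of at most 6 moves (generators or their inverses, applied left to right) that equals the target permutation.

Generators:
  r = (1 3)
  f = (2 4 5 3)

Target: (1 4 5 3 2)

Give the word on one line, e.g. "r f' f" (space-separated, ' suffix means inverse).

  after f': (2 3 5 4)
  after r': (1 3 5 4 2)
  after f: (1 2)
  after f: (1 4 5 3 2)

f' r' f f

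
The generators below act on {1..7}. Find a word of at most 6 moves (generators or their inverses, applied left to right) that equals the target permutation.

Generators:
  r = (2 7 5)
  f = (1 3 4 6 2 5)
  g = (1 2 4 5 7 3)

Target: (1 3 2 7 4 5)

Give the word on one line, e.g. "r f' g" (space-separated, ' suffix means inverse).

  after r': (2 5 7)
  after r': (2 7 5)
  after g': (1 3 7 4 2 5)
  after r': (1 3 2 7 4 5)

r' r' g' r'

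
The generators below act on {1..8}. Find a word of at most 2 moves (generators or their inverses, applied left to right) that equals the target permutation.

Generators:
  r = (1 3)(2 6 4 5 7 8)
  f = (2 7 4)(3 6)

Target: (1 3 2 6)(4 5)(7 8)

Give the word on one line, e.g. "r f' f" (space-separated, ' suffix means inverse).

  after f': (2 4 7)(3 6)
  after r': (1 3 2 6)(4 5)(7 8)

f' r'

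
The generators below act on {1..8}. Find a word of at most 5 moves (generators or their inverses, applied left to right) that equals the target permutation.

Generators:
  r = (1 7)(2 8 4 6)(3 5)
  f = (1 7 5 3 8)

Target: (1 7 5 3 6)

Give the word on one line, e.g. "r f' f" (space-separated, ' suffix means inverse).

  after r': (1 7)(2 6 4 8)(3 5)
  after r': (2 4)(6 8)
  after f: (1 7 5 3 8 6)(2 4)
  after r': (2 8 4 6 7 3)
  after r': (1 7 5 3 6)

r' r' f r' r'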